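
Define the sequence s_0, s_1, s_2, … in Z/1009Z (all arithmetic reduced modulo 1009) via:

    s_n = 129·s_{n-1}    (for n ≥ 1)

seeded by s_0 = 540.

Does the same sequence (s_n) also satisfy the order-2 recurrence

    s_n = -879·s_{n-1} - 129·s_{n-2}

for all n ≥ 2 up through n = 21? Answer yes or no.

yes

Terms s_0..s_21: 540, 39, 995, 212, 105, 428, 726, 826, 609, 868, 982, 553, 707, 393, 247, 584, 670, 665, 20, 562, 859, 830
n=2: candidate gives 995, actual s_2 = 995 ✓
n=3: candidate gives 212, actual s_3 = 212 ✓
n=4: candidate gives 105, actual s_4 = 105 ✓
n=5: candidate gives 428, actual s_5 = 428 ✓
n=6: candidate gives 726, actual s_6 = 726 ✓
n=7: candidate gives 826, actual s_7 = 826 ✓
n=8: candidate gives 609, actual s_8 = 609 ✓
n=9: candidate gives 868, actual s_9 = 868 ✓
n=10: candidate gives 982, actual s_10 = 982 ✓
n=11: candidate gives 553, actual s_11 = 553 ✓
n=12: candidate gives 707, actual s_12 = 707 ✓
n=13: candidate gives 393, actual s_13 = 393 ✓
n=14: candidate gives 247, actual s_14 = 247 ✓
n=15: candidate gives 584, actual s_15 = 584 ✓
n=16: candidate gives 670, actual s_16 = 670 ✓
n=17: candidate gives 665, actual s_17 = 665 ✓
n=18: candidate gives 20, actual s_18 = 20 ✓
n=19: candidate gives 562, actual s_19 = 562 ✓
n=20: candidate gives 859, actual s_20 = 859 ✓
n=21: candidate gives 830, actual s_21 = 830 ✓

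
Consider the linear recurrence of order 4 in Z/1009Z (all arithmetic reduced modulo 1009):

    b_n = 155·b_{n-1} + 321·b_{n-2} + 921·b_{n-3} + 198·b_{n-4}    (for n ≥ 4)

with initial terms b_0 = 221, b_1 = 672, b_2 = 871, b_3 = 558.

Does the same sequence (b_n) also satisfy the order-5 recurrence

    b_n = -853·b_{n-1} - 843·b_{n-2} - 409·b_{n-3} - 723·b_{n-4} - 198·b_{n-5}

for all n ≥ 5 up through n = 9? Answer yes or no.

yes

Terms b_0..b_9: 221, 672, 871, 558, 580, 528, 891, 770, 516, 136
n=5: candidate gives 528, actual b_5 = 528 ✓
n=6: candidate gives 891, actual b_6 = 891 ✓
n=7: candidate gives 770, actual b_7 = 770 ✓
n=8: candidate gives 516, actual b_8 = 516 ✓
n=9: candidate gives 136, actual b_9 = 136 ✓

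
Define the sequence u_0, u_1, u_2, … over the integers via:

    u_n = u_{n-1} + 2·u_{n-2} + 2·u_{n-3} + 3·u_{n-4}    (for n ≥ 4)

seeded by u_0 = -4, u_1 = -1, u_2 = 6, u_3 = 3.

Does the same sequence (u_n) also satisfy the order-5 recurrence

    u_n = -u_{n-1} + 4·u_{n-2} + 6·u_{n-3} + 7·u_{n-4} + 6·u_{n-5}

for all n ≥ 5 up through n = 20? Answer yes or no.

yes

Terms u_0..u_20: -4, -1, 6, 3, 1, 16, 42, 85, 204, 506, 1210, 2885, 6929, 16637, 39895, 95682, 229533, 550598, 1320713, 3168021, 7599242
n=5: candidate gives 16, actual u_5 = 16 ✓
n=6: candidate gives 42, actual u_6 = 42 ✓
n=7: candidate gives 85, actual u_7 = 85 ✓
n=8: candidate gives 204, actual u_8 = 204 ✓
n=9: candidate gives 506, actual u_9 = 506 ✓
n=10: candidate gives 1210, actual u_10 = 1210 ✓
n=11: candidate gives 2885, actual u_11 = 2885 ✓
n=12: candidate gives 6929, actual u_12 = 6929 ✓
n=13: candidate gives 16637, actual u_13 = 16637 ✓
n=14: candidate gives 39895, actual u_14 = 39895 ✓
n=15: candidate gives 95682, actual u_15 = 95682 ✓
n=16: candidate gives 229533, actual u_16 = 229533 ✓
n=17: candidate gives 550598, actual u_17 = 550598 ✓
n=18: candidate gives 1320713, actual u_18 = 1320713 ✓
n=19: candidate gives 3168021, actual u_19 = 3168021 ✓
n=20: candidate gives 7599242, actual u_20 = 7599242 ✓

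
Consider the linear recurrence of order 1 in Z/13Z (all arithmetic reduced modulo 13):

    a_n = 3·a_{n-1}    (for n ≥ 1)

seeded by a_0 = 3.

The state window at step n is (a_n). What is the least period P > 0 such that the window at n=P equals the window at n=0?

3

n=0: window = (3)
n=1: window = (9)
n=2: window = (1)
n=3: window = (3)
window at n=3 equals window at n=0 → period = 3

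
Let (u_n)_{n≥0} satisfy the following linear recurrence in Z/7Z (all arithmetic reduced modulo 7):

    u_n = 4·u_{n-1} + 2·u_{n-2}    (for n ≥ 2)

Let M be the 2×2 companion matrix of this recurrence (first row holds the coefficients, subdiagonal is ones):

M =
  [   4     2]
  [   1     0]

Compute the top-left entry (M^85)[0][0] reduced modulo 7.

(M^85)[0][0] is the top entry after applying M 85 times to the unit state (1, 0). Equivalently it is h_{86} for the auxiliary sequence (h_n) obeying the same recurrence with h_1 = 1 and h_i = 0 for 0 ≤ i < 1:
h_2 = 4·1 + 2·0 = 4
h_3 = 4·4 + 2·1 = 4
h_4 = 4·4 + 2·4 = 3
h_5 = 4·3 + 2·4 = 6
h_6 = 4·6 + 2·3 = 2
h_7 = 4·2 + 2·6 = 6
h_8 = 4·6 + 2·2 = 0
h_9 = 4·0 + 2·6 = 5
h_10 = 4·5 + 2·0 = 6
h_11 = 4·6 + 2·5 = 6
h_12 = 4·6 + 2·6 = 1
h_13 = 4·1 + 2·6 = 2
h_14 = 4·2 + 2·1 = 3
h_15 = 4·3 + 2·2 = 2
h_16 = 4·2 + 2·3 = 0
h_17 = 4·0 + 2·2 = 4
h_18 = 4·4 + 2·0 = 2
h_19 = 4·2 + 2·4 = 2
h_20 = 4·2 + 2·2 = 5
h_21 = 4·5 + 2·2 = 3
h_22 = 4·3 + 2·5 = 1
h_23 = 4·1 + 2·3 = 3
h_24 = 4·3 + 2·1 = 0
h_25 = 4·0 + 2·3 = 6
h_26 = 4·6 + 2·0 = 3
h_27 = 4·3 + 2·6 = 3
h_28 = 4·3 + 2·3 = 4
h_29 = 4·4 + 2·3 = 1
h_30 = 4·1 + 2·4 = 5
h_31 = 4·5 + 2·1 = 1
h_32 = 4·1 + 2·5 = 0
h_33 = 4·0 + 2·1 = 2
h_34 = 4·2 + 2·0 = 1
h_35 = 4·1 + 2·2 = 1
h_36 = 4·1 + 2·1 = 6
h_37 = 4·6 + 2·1 = 5
h_38 = 4·5 + 2·6 = 4
h_39 = 4·4 + 2·5 = 5
h_40 = 4·5 + 2·4 = 0
h_41 = 4·0 + 2·5 = 3
h_42 = 4·3 + 2·0 = 5
h_43 = 4·5 + 2·3 = 5
h_44 = 4·5 + 2·5 = 2
h_45 = 4·2 + 2·5 = 4
h_46 = 4·4 + 2·2 = 6
h_47 = 4·6 + 2·4 = 4
h_48 = 4·4 + 2·6 = 0
h_49 = 4·0 + 2·4 = 1
h_50 = 4·1 + 2·0 = 4
h_51 = 4·4 + 2·1 = 4
h_52 = 4·4 + 2·4 = 3
h_53 = 4·3 + 2·4 = 6
h_54 = 4·6 + 2·3 = 2
h_55 = 4·2 + 2·6 = 6
h_56 = 4·6 + 2·2 = 0
h_57 = 4·0 + 2·6 = 5
h_58 = 4·5 + 2·0 = 6
h_59 = 4·6 + 2·5 = 6
h_60 = 4·6 + 2·6 = 1
h_61 = 4·1 + 2·6 = 2
h_62 = 4·2 + 2·1 = 3
h_63 = 4·3 + 2·2 = 2
h_64 = 4·2 + 2·3 = 0
h_65 = 4·0 + 2·2 = 4
h_66 = 4·4 + 2·0 = 2
h_67 = 4·2 + 2·4 = 2
h_68 = 4·2 + 2·2 = 5
h_69 = 4·5 + 2·2 = 3
h_70 = 4·3 + 2·5 = 1
h_71 = 4·1 + 2·3 = 3
h_72 = 4·3 + 2·1 = 0
h_73 = 4·0 + 2·3 = 6
h_74 = 4·6 + 2·0 = 3
h_75 = 4·3 + 2·6 = 3
h_76 = 4·3 + 2·3 = 4
h_77 = 4·4 + 2·3 = 1
h_78 = 4·1 + 2·4 = 5
h_79 = 4·5 + 2·1 = 1
h_80 = 4·1 + 2·5 = 0
h_81 = 4·0 + 2·1 = 2
h_82 = 4·2 + 2·0 = 1
h_83 = 4·1 + 2·2 = 1
h_84 = 4·1 + 2·1 = 6
h_85 = 4·6 + 2·1 = 5
h_86 = 4·5 + 2·6 = 4

4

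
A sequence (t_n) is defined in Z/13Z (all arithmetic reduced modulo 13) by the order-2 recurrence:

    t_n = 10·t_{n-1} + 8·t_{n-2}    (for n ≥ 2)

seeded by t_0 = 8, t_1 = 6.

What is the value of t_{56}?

8

t_2 = 10·6 + 8·8 = 7
t_3 = 10·7 + 8·6 = 1
t_4 = 10·1 + 8·7 = 1
t_5 = 10·1 + 8·1 = 5
t_6 = 10·5 + 8·1 = 6
t_7 = 10·6 + 8·5 = 9
t_8 = 10·9 + 8·6 = 8
t_9 = 10·8 + 8·9 = 9
t_10 = 10·9 + 8·8 = 11
t_11 = 10·11 + 8·9 = 0
t_12 = 10·0 + 8·11 = 10
t_13 = 10·10 + 8·0 = 9
t_14 = 10·9 + 8·10 = 1
t_15 = 10·1 + 8·9 = 4
t_16 = 10·4 + 8·1 = 9
t_17 = 10·9 + 8·4 = 5
t_18 = 10·5 + 8·9 = 5
t_19 = 10·5 + 8·5 = 12
t_20 = 10·12 + 8·5 = 4
t_21 = 10·4 + 8·12 = 6
t_22 = 10·6 + 8·4 = 1
t_23 = 10·1 + 8·6 = 6
t_24 = 10·6 + 8·1 = 3
t_25 = 10·3 + 8·6 = 0
t_26 = 10·0 + 8·3 = 11
t_27 = 10·11 + 8·0 = 6
t_28 = 10·6 + 8·11 = 5
t_29 = 10·5 + 8·6 = 7
t_30 = 10·7 + 8·5 = 6
t_31 = 10·6 + 8·7 = 12
t_32 = 10·12 + 8·6 = 12
t_33 = 10·12 + 8·12 = 8
t_34 = 10·8 + 8·12 = 7
t_35 = 10·7 + 8·8 = 4
t_36 = 10·4 + 8·7 = 5
t_37 = 10·5 + 8·4 = 4
t_38 = 10·4 + 8·5 = 2
t_39 = 10·2 + 8·4 = 0
t_40 = 10·0 + 8·2 = 3
t_41 = 10·3 + 8·0 = 4
t_42 = 10·4 + 8·3 = 12
t_43 = 10·12 + 8·4 = 9
t_44 = 10·9 + 8·12 = 4
t_45 = 10·4 + 8·9 = 8
t_46 = 10·8 + 8·4 = 8
t_47 = 10·8 + 8·8 = 1
t_48 = 10·1 + 8·8 = 9
t_49 = 10·9 + 8·1 = 7
t_50 = 10·7 + 8·9 = 12
t_51 = 10·12 + 8·7 = 7
t_52 = 10·7 + 8·12 = 10
t_53 = 10·10 + 8·7 = 0
t_54 = 10·0 + 8·10 = 2
t_55 = 10·2 + 8·0 = 7
t_56 = 10·7 + 8·2 = 8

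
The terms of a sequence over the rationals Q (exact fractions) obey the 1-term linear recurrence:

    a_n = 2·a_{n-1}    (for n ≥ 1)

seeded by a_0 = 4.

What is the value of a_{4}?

a_1 = 2·4 = 8
a_2 = 2·8 = 16
a_3 = 2·16 = 32
a_4 = 2·32 = 64

64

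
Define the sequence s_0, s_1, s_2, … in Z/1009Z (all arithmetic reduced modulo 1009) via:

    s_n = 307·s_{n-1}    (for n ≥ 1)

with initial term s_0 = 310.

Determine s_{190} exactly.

92

s_1 = 307·310 = 324
s_2 = 307·324 = 586
s_3 = 307·586 = 300
s_4 = 307·300 = 281
s_5 = 307·281 = 502
s_6 = 307·502 = 746
s_7 = 307·746 = 988
s_8 = 307·988 = 616
s_9 = 307·616 = 429
s_10 = 307·429 = 533
s_11 = 307·533 = 173
s_12 = 307·173 = 643
s_13 = 307·643 = 646
s_14 = 307·646 = 558
s_15 = 307·558 = 785
s_16 = 307·785 = 853
s_17 = 307·853 = 540
s_18 = 307·540 = 304
s_19 = 307·304 = 500
s_20 = 307·500 = 132
s_21 = 307·132 = 164
s_22 = 307·164 = 907
s_23 = 307·907 = 974
s_24 = 307·974 = 354
s_25 = 307·354 = 715
s_26 = 307·715 = 552
s_27 = 307·552 = 961
s_28 = 307·961 = 399
s_29 = 307·399 = 404
s_30 = 307·404 = 930
s_31 = 307·930 = 972
s_32 = 307·972 = 749
s_33 = 307·749 = 900
s_34 = 307·900 = 843
s_35 = 307·843 = 497
s_36 = 307·497 = 220
s_37 = 307·220 = 946
s_38 = 307·946 = 839
s_39 = 307·839 = 278
s_40 = 307·278 = 590
s_41 = 307·590 = 519
s_42 = 307·519 = 920
s_43 = 307·920 = 929
s_44 = 307·929 = 665
s_45 = 307·665 = 337
s_46 = 307·337 = 541
s_47 = 307·541 = 611
s_48 = 307·611 = 912
s_49 = 307·912 = 491
s_50 = 307·491 = 396
s_51 = 307·396 = 492
s_52 = 307·492 = 703
s_53 = 307·703 = 904
s_54 = 307·904 = 53
s_55 = 307·53 = 127
s_56 = 307·127 = 647
s_57 = 307·647 = 865
s_58 = 307·865 = 188
s_59 = 307·188 = 203
s_60 = 307·203 = 772
s_61 = 307·772 = 898
s_62 = 307·898 = 229
s_63 = 307·229 = 682
s_64 = 307·682 = 511
s_65 = 307·511 = 482
s_66 = 307·482 = 660
s_67 = 307·660 = 820
s_68 = 307·820 = 499
s_69 = 307·499 = 834
s_70 = 307·834 = 761
s_71 = 307·761 = 548
s_72 = 307·548 = 742
s_73 = 307·742 = 769
s_74 = 307·769 = 986
s_75 = 307·986 = 2
s_76 = 307·2 = 614
s_77 = 307·614 = 824
s_78 = 307·824 = 718
s_79 = 307·718 = 464
s_80 = 307·464 = 179
s_81 = 307·179 = 467
s_82 = 307·467 = 91
s_83 = 307·91 = 694
s_84 = 307·694 = 159
s_85 = 307·159 = 381
s_86 = 307·381 = 932
s_87 = 307·932 = 577
s_88 = 307·577 = 564
s_89 = 307·564 = 609
s_90 = 307·609 = 298
s_91 = 307·298 = 676
s_92 = 307·676 = 687
s_93 = 307·687 = 28
s_94 = 307·28 = 524
s_95 = 307·524 = 437
s_96 = 307·437 = 971
s_97 = 307·971 = 442
s_98 = 307·442 = 488
s_99 = 307·488 = 484
s_100 = 307·484 = 265
s_101 = 307·265 = 635
s_102 = 307·635 = 208
s_103 = 307·208 = 289
s_104 = 307·289 = 940
s_105 = 307·940 = 6
s_106 = 307·6 = 833
s_107 = 307·833 = 454
s_108 = 307·454 = 136
s_109 = 307·136 = 383
s_110 = 307·383 = 537
s_111 = 307·537 = 392
s_112 = 307·392 = 273
s_113 = 307·273 = 64
s_114 = 307·64 = 477
s_115 = 307·477 = 134
s_116 = 307·134 = 778
s_117 = 307·778 = 722
s_118 = 307·722 = 683
s_119 = 307·683 = 818
s_120 = 307·818 = 894
s_121 = 307·894 = 10
s_122 = 307·10 = 43
s_123 = 307·43 = 84
s_124 = 307·84 = 563
s_125 = 307·563 = 302
s_126 = 307·302 = 895
s_127 = 307·895 = 317
s_128 = 307·317 = 455
s_129 = 307·455 = 443
s_130 = 307·443 = 795
s_131 = 307·795 = 896
s_132 = 307·896 = 624
s_133 = 307·624 = 867
s_134 = 307·867 = 802
s_135 = 307·802 = 18
s_136 = 307·18 = 481
s_137 = 307·481 = 353
s_138 = 307·353 = 408
s_139 = 307·408 = 140
s_140 = 307·140 = 602
s_141 = 307·602 = 167
s_142 = 307·167 = 819
s_143 = 307·819 = 192
s_144 = 307·192 = 422
s_145 = 307·422 = 402
s_146 = 307·402 = 316
s_147 = 307·316 = 148
s_148 = 307·148 = 31
s_149 = 307·31 = 436
s_150 = 307·436 = 664
s_151 = 307·664 = 30
s_152 = 307·30 = 129
s_153 = 307·129 = 252
s_154 = 307·252 = 680
s_155 = 307·680 = 906
s_156 = 307·906 = 667
s_157 = 307·667 = 951
s_158 = 307·951 = 356
s_159 = 307·356 = 320
s_160 = 307·320 = 367
s_161 = 307·367 = 670
s_162 = 307·670 = 863
s_163 = 307·863 = 583
s_164 = 307·583 = 388
s_165 = 307·388 = 54
s_166 = 307·54 = 434
s_167 = 307·434 = 50
s_168 = 307·50 = 215
s_169 = 307·215 = 420
s_170 = 307·420 = 797
s_171 = 307·797 = 501
s_172 = 307·501 = 439
s_173 = 307·439 = 576
s_174 = 307·576 = 257
s_175 = 307·257 = 197
s_176 = 307·197 = 948
s_177 = 307·948 = 444
s_178 = 307·444 = 93
s_179 = 307·93 = 299
s_180 = 307·299 = 983
s_181 = 307·983 = 90
s_182 = 307·90 = 387
s_183 = 307·387 = 756
s_184 = 307·756 = 22
s_185 = 307·22 = 700
s_186 = 307·700 = 992
s_187 = 307·992 = 835
s_188 = 307·835 = 59
s_189 = 307·59 = 960
s_190 = 307·960 = 92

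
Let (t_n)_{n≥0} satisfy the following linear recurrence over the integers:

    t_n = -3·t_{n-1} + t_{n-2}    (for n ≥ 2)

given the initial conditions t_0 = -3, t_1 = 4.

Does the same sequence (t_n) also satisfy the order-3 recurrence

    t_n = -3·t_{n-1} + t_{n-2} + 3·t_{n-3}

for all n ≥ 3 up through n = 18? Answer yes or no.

Terms t_0..t_18: -3, 4, -15, 49, -162, 535, -1767, 5836, -19275, 63661, -210258, 694435, -2293563, 7575124, -25018935, 82631929, -272914722, 901376095, -2977043007
n=3: candidate gives 40, actual t_3 = 49 ✗

no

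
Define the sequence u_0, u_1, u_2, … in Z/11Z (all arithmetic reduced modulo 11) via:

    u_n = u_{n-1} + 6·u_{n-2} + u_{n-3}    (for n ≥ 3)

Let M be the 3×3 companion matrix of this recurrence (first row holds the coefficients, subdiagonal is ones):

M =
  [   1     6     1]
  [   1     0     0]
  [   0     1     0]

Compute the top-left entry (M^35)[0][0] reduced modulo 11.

2

(M^35)[0][0] is the top entry after applying M 35 times to the unit state (1, 0, 0). Equivalently it is h_{37} for the auxiliary sequence (h_n) obeying the same recurrence with h_2 = 1 and h_i = 0 for 0 ≤ i < 2:
h_3 = 1·1 + 6·0 + 1·0 = 1
h_4 = 1·1 + 6·1 + 1·0 = 7
h_5 = 1·7 + 6·1 + 1·1 = 3
h_6 = 1·3 + 6·7 + 1·1 = 2
h_7 = 1·2 + 6·3 + 1·7 = 5
h_8 = 1·5 + 6·2 + 1·3 = 9
h_9 = 1·9 + 6·5 + 1·2 = 8
h_10 = 1·8 + 6·9 + 1·5 = 1
h_11 = 1·1 + 6·8 + 1·9 = 3
h_12 = 1·3 + 6·1 + 1·8 = 6
h_13 = 1·6 + 6·3 + 1·1 = 3
h_14 = 1·3 + 6·6 + 1·3 = 9
h_15 = 1·9 + 6·3 + 1·6 = 0
h_16 = 1·0 + 6·9 + 1·3 = 2
h_17 = 1·2 + 6·0 + 1·9 = 0
h_18 = 1·0 + 6·2 + 1·0 = 1
h_19 = 1·1 + 6·0 + 1·2 = 3
h_20 = 1·3 + 6·1 + 1·0 = 9
h_21 = 1·9 + 6·3 + 1·1 = 6
h_22 = 1·6 + 6·9 + 1·3 = 8
h_23 = 1·8 + 6·6 + 1·9 = 9
h_24 = 1·9 + 6·8 + 1·6 = 8
h_25 = 1·8 + 6·9 + 1·8 = 4
h_26 = 1·4 + 6·8 + 1·9 = 6
h_27 = 1·6 + 6·4 + 1·8 = 5
h_28 = 1·5 + 6·6 + 1·4 = 1
h_29 = 1·1 + 6·5 + 1·6 = 4
h_30 = 1·4 + 6·1 + 1·5 = 4
h_31 = 1·4 + 6·4 + 1·1 = 7
h_32 = 1·7 + 6·4 + 1·4 = 2
h_33 = 1·2 + 6·7 + 1·4 = 4
h_34 = 1·4 + 6·2 + 1·7 = 1
h_35 = 1·1 + 6·4 + 1·2 = 5
h_36 = 1·5 + 6·1 + 1·4 = 4
h_37 = 1·4 + 6·5 + 1·1 = 2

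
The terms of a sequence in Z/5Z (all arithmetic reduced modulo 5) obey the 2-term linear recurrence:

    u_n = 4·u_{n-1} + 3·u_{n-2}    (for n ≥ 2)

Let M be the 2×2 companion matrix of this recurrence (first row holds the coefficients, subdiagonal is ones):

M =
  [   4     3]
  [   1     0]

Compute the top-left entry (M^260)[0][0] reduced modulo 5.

(M^260)[0][0] is the top entry after applying M 260 times to the unit state (1, 0). Equivalently it is h_{261} for the auxiliary sequence (h_n) obeying the same recurrence with h_1 = 1 and h_i = 0 for 0 ≤ i < 1:
h_2 = 4·1 + 3·0 = 4
h_3 = 4·4 + 3·1 = 4
h_4 = 4·4 + 3·4 = 3
h_5 = 4·3 + 3·4 = 4
h_6 = 4·4 + 3·3 = 0
h_7 = 4·0 + 3·4 = 2
h_8 = 4·2 + 3·0 = 3
h_9 = 4·3 + 3·2 = 3
h_10 = 4·3 + 3·3 = 1
h_11 = 4·1 + 3·3 = 3
h_12 = 4·3 + 3·1 = 0
h_13 = 4·0 + 3·3 = 4
h_14 = 4·4 + 3·0 = 1
h_15 = 4·1 + 3·4 = 1
h_16 = 4·1 + 3·1 = 2
h_17 = 4·2 + 3·1 = 1
h_18 = 4·1 + 3·2 = 0
h_19 = 4·0 + 3·1 = 3
h_20 = 4·3 + 3·0 = 2
h_21 = 4·2 + 3·3 = 2
h_22 = 4·2 + 3·2 = 4
h_23 = 4·4 + 3·2 = 2
h_24 = 4·2 + 3·4 = 0
h_25 = 4·0 + 3·2 = 1
(h_24, h_25) = (0, 1) = (h_0, h_1), so the sequence has period 24.
261 ≡ 21 (mod 24), hence h_261 = h_21 = 2.

2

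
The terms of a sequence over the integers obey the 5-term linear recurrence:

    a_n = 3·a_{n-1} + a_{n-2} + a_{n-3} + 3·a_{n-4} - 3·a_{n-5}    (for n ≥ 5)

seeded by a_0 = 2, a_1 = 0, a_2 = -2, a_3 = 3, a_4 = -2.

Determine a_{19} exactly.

a_5 = 3·-2 + 1·3 + 1·-2 + 3·0 + -3·2 = -11
a_6 = 3·-11 + 1·-2 + 1·3 + 3·-2 + -3·0 = -38
a_7 = 3·-38 + 1·-11 + 1·-2 + 3·3 + -3·-2 = -112
a_8 = 3·-112 + 1·-38 + 1·-11 + 3·-2 + -3·3 = -400
a_9 = 3·-400 + 1·-112 + 1·-38 + 3·-11 + -3·-2 = -1377
a_10 = 3·-1377 + 1·-400 + 1·-112 + 3·-38 + -3·-11 = -4724
a_11 = 3·-4724 + 1·-1377 + 1·-400 + 3·-112 + -3·-38 = -16171
a_12 = 3·-16171 + 1·-4724 + 1·-1377 + 3·-400 + -3·-112 = -55478
a_13 = 3·-55478 + 1·-16171 + 1·-4724 + 3·-1377 + -3·-400 = -190260
a_14 = 3·-190260 + 1·-55478 + 1·-16171 + 3·-4724 + -3·-1377 = -652470
a_15 = 3·-652470 + 1·-190260 + 1·-55478 + 3·-16171 + -3·-4724 = -2237489
a_16 = 3·-2237489 + 1·-652470 + 1·-190260 + 3·-55478 + -3·-16171 = -7673118
a_17 = 3·-7673118 + 1·-2237489 + 1·-652470 + 3·-190260 + -3·-55478 = -26313659
a_18 = 3·-26313659 + 1·-7673118 + 1·-2237489 + 3·-652470 + -3·-190260 = -90238214
a_19 = 3·-90238214 + 1·-26313659 + 1·-7673118 + 3·-2237489 + -3·-652470 = -309456476

-309456476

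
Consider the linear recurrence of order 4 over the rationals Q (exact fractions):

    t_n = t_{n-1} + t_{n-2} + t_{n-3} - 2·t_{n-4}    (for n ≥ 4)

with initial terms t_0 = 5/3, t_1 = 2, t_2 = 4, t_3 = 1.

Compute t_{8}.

19/3

t_4 = 1·1 + 1·4 + 1·2 + -2·5/3 = 11/3
t_5 = 1·11/3 + 1·1 + 1·4 + -2·2 = 14/3
t_6 = 1·14/3 + 1·11/3 + 1·1 + -2·4 = 4/3
t_7 = 1·4/3 + 1·14/3 + 1·11/3 + -2·1 = 23/3
t_8 = 1·23/3 + 1·4/3 + 1·14/3 + -2·11/3 = 19/3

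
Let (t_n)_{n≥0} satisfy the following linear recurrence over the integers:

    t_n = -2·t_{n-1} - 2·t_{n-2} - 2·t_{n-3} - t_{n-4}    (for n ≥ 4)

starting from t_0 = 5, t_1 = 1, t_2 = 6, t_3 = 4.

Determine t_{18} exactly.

-122

t_4 = -2·4 + -2·6 + -2·1 + -1·5 = -27
t_5 = -2·-27 + -2·4 + -2·6 + -1·1 = 33
t_6 = -2·33 + -2·-27 + -2·4 + -1·6 = -26
t_7 = -2·-26 + -2·33 + -2·-27 + -1·4 = 36
t_8 = -2·36 + -2·-26 + -2·33 + -1·-27 = -59
t_9 = -2·-59 + -2·36 + -2·-26 + -1·33 = 65
t_10 = -2·65 + -2·-59 + -2·36 + -1·-26 = -58
t_11 = -2·-58 + -2·65 + -2·-59 + -1·36 = 68
t_12 = -2·68 + -2·-58 + -2·65 + -1·-59 = -91
t_13 = -2·-91 + -2·68 + -2·-58 + -1·65 = 97
t_14 = -2·97 + -2·-91 + -2·68 + -1·-58 = -90
t_15 = -2·-90 + -2·97 + -2·-91 + -1·68 = 100
t_16 = -2·100 + -2·-90 + -2·97 + -1·-91 = -123
t_17 = -2·-123 + -2·100 + -2·-90 + -1·97 = 129
t_18 = -2·129 + -2·-123 + -2·100 + -1·-90 = -122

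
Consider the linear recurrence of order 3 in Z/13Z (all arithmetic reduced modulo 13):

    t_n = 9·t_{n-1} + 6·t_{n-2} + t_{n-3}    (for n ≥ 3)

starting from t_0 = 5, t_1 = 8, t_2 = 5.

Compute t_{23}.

8

t_3 = 9·5 + 6·8 + 1·5 = 7
t_4 = 9·7 + 6·5 + 1·8 = 10
t_5 = 9·10 + 6·7 + 1·5 = 7
t_6 = 9·7 + 6·10 + 1·7 = 0
t_7 = 9·0 + 6·7 + 1·10 = 0
t_8 = 9·0 + 6·0 + 1·7 = 7
t_9 = 9·7 + 6·0 + 1·0 = 11
t_10 = 9·11 + 6·7 + 1·0 = 11
t_11 = 9·11 + 6·11 + 1·7 = 3
t_12 = 9·3 + 6·11 + 1·11 = 0
t_13 = 9·0 + 6·3 + 1·11 = 3
t_14 = 9·3 + 6·0 + 1·3 = 4
t_15 = 9·4 + 6·3 + 1·0 = 2
t_16 = 9·2 + 6·4 + 1·3 = 6
t_17 = 9·6 + 6·2 + 1·4 = 5
t_18 = 9·5 + 6·6 + 1·2 = 5
t_19 = 9·5 + 6·5 + 1·6 = 3
t_20 = 9·3 + 6·5 + 1·5 = 10
t_21 = 9·10 + 6·3 + 1·5 = 9
t_22 = 9·9 + 6·10 + 1·3 = 1
t_23 = 9·1 + 6·9 + 1·10 = 8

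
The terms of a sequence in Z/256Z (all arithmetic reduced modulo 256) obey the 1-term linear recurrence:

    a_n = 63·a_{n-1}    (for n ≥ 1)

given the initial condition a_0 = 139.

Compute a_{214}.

a_1 = 63·139 = 53
a_2 = 63·53 = 11
a_3 = 63·11 = 181
a_4 = 63·181 = 139
(a_4) = (139) = (a_0), so the sequence has period 4.
214 ≡ 2 (mod 4), hence a_214 = a_2 = 11.

11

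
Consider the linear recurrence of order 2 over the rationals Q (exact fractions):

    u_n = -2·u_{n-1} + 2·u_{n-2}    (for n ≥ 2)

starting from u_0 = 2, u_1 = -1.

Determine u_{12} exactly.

123008

u_2 = -2·-1 + 2·2 = 6
u_3 = -2·6 + 2·-1 = -14
u_4 = -2·-14 + 2·6 = 40
u_5 = -2·40 + 2·-14 = -108
u_6 = -2·-108 + 2·40 = 296
u_7 = -2·296 + 2·-108 = -808
u_8 = -2·-808 + 2·296 = 2208
u_9 = -2·2208 + 2·-808 = -6032
u_10 = -2·-6032 + 2·2208 = 16480
u_11 = -2·16480 + 2·-6032 = -45024
u_12 = -2·-45024 + 2·16480 = 123008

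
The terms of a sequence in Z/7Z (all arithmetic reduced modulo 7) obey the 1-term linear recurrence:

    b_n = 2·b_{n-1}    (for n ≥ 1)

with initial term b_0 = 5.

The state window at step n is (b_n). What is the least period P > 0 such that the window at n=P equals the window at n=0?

3

n=0: window = (5)
n=1: window = (3)
n=2: window = (6)
n=3: window = (5)
window at n=3 equals window at n=0 → period = 3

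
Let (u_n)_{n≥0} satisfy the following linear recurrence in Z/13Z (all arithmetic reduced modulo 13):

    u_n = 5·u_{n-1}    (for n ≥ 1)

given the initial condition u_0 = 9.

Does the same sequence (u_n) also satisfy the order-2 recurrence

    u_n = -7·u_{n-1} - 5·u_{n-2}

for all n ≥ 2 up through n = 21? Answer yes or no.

Terms u_0..u_21: 9, 6, 4, 7, 9, 6, 4, 7, 9, 6, 4, 7, 9, 6, 4, 7, 9, 6, 4, 7, 9, 6
n=2: candidate gives 4, actual u_2 = 4 ✓
n=3: candidate gives 7, actual u_3 = 7 ✓
n=4: candidate gives 9, actual u_4 = 9 ✓
n=5: candidate gives 6, actual u_5 = 6 ✓
n=6: candidate gives 4, actual u_6 = 4 ✓
n=7: candidate gives 7, actual u_7 = 7 ✓
n=8: candidate gives 9, actual u_8 = 9 ✓
n=9: candidate gives 6, actual u_9 = 6 ✓
n=10: candidate gives 4, actual u_10 = 4 ✓
n=11: candidate gives 7, actual u_11 = 7 ✓
n=12: candidate gives 9, actual u_12 = 9 ✓
n=13: candidate gives 6, actual u_13 = 6 ✓
n=14: candidate gives 4, actual u_14 = 4 ✓
n=15: candidate gives 7, actual u_15 = 7 ✓
n=16: candidate gives 9, actual u_16 = 9 ✓
n=17: candidate gives 6, actual u_17 = 6 ✓
n=18: candidate gives 4, actual u_18 = 4 ✓
n=19: candidate gives 7, actual u_19 = 7 ✓
n=20: candidate gives 9, actual u_20 = 9 ✓
n=21: candidate gives 6, actual u_21 = 6 ✓

yes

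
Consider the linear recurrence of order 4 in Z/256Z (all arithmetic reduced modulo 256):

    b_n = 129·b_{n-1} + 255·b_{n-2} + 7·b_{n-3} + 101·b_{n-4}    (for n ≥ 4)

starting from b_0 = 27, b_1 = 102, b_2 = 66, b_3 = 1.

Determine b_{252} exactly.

138

b_4 = 129·1 + 255·66 + 7·102 + 101·27 = 176
b_5 = 129·176 + 255·1 + 7·66 + 101·102 = 187
b_6 = 129·187 + 255·176 + 7·1 + 101·66 = 156
b_7 = 129·156 + 255·187 + 7·176 + 101·1 = 22
b_8 = 129·22 + 255·156 + 7·187 + 101·176 = 7
b_9 = 129·7 + 255·22 + 7·156 + 101·187 = 124
Continuing the recurrence:
  b_10 = 155;  b_11 = 126;  b_12 = 10;  b_13 = 181;  b_14 = 196;  b_15 = 11
  b_16 = 172;  b_17 = 102;  b_18 = 91;  b_19 = 128;  b_20 = 203;  b_21 = 134
  b_22 = 34;  b_23 = 169;  b_24 = 200;  b_25 = 235;  b_26 = 172;  b_27 = 230
  b_28 = 143;  b_29 = 148;  b_30 = 43;  b_31 = 190;  b_32 = 10;  b_33 = 221
  b_34 = 124;  b_35 = 219;  b_36 = 220;  b_37 = 150;  b_38 = 163;  b_39 = 248
  b_40 = 59;  b_41 = 102;  b_42 = 66;  b_43 = 81;  b_44 = 160;  b_45 = 91
  b_46 = 124;  b_47 = 118;  b_48 = 151;  b_49 = 236;  b_50 = 123;  b_51 = 190
  b_52 = 74;  b_53 = 5;  b_54 = 244;  b_55 = 235;  b_56 = 204;  b_57 = 134
  b_58 = 107;  b_59 = 176;  b_60 = 107;  b_61 = 6;  b_62 = 162;  b_63 = 249
  b_64 = 56;  b_65 = 11;  b_66 = 12;  b_67 = 198;  b_68 = 31;  b_69 = 132
  b_70 = 139;  b_71 = 126;  b_72 = 202;  b_73 = 45;  b_74 = 44;  b_75 = 59
  b_76 = 124;  b_77 = 54;  b_78 = 179;  b_79 = 168;  b_80 = 91;  b_81 = 102
  b_82 = 66;  b_83 = 161;  b_84 = 144;  b_85 = 251;  b_86 = 92;  b_87 = 214
  b_88 = 39;  b_89 = 92;  b_90 = 91;  b_91 = 254;  b_92 = 138;  b_93 = 85
  b_94 = 36;  b_95 = 203;  b_96 = 236;  b_97 = 166;  b_98 = 123;  b_99 = 224
  b_100 = 11;  b_101 = 134;  b_102 = 34;  b_103 = 73;  b_104 = 168;  b_105 = 43
  b_106 = 108;  b_107 = 166;  b_108 = 175;  b_109 = 116;  b_110 = 235;  b_111 = 62
  b_112 = 138;  b_113 = 125;  b_114 = 220;  b_115 = 155;  b_116 = 28;  b_117 = 214
  b_118 = 195;  b_119 = 88;  b_120 = 123;  b_121 = 102;  b_122 = 66;  b_123 = 241
  b_124 = 128;  b_125 = 155;  b_126 = 60;  b_127 = 54;  b_128 = 183;  b_129 = 204
  b_130 = 59;  b_131 = 62;  b_132 = 202;  b_133 = 165;  b_134 = 84;  b_135 = 171
  b_136 = 12;  b_137 = 198;  b_138 = 139;  b_139 = 16;  b_140 = 171;  b_141 = 6
  b_142 = 162;  b_143 = 153;  b_144 = 24;  b_145 = 75;  b_146 = 204;  b_147 = 134
  b_148 = 63;  b_149 = 100;  b_150 = 75;  b_151 = 254;  b_152 = 74;  b_153 = 205
  b_154 = 140;  b_155 = 251;  b_156 = 188;  b_157 = 118;  b_158 = 211;  b_159 = 8
  b_160 = 155;  b_161 = 102;  b_162 = 66;  b_163 = 65;  b_164 = 112;  b_165 = 59
  b_166 = 28;  b_167 = 150;  b_168 = 71;  b_169 = 60;  b_170 = 27;  b_171 = 126
  b_172 = 10;  b_173 = 245;  b_174 = 132;  b_175 = 139;  b_176 = 44;  b_177 = 230
  b_178 = 155;  b_179 = 64;  b_180 = 75;  b_181 = 134;  b_182 = 34;  b_183 = 233
  b_184 = 136;  b_185 = 107;  b_186 = 44;  b_187 = 102;  b_188 = 207;  b_189 = 84
  b_190 = 171;  b_191 = 190;  b_192 = 10;  b_193 = 29;  b_194 = 60;  b_195 = 91
  b_196 = 92;  b_197 = 22;  b_198 = 227;  b_199 = 184;  b_200 = 187;  b_201 = 102
  b_202 = 66;  b_203 = 145;  b_204 = 96;  b_205 = 219;  b_206 = 252;  b_207 = 246
  b_208 = 215;  b_209 = 172;  b_210 = 251;  b_211 = 190;  b_212 = 74;  b_213 = 69
  b_214 = 180;  b_215 = 107;  b_216 = 76;  b_217 = 6;  b_218 = 171;  b_219 = 112
  b_220 = 235;  b_221 = 6;  b_222 = 162;  b_223 = 57;  b_224 = 248;  b_225 = 139
  b_226 = 140;  b_227 = 70;  b_228 = 95;  b_229 = 68;  b_230 = 11;  b_231 = 126
  b_232 = 202;  b_233 = 109;  b_234 = 236;  b_235 = 187;  b_236 = 252;  b_237 = 182
  b_238 = 243;  b_239 = 104;  b_240 = 219;  b_241 = 102;  b_242 = 66;  b_243 = 225
  b_244 = 80;  b_245 = 123;  b_246 = 220;  b_247 = 86;  b_248 = 103;  b_249 = 28
  b_250 = 219
b_251 = 129·219 + 255·28 + 7·103 + 101·86 = 254
b_252 = 129·254 + 255·219 + 7·28 + 101·103 = 138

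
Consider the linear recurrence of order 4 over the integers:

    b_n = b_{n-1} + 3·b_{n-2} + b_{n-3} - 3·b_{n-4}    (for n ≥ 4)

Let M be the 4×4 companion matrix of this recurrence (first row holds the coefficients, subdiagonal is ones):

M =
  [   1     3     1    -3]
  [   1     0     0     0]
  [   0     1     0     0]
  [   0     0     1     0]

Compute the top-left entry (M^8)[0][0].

484

(M^8)[0][0] is the top entry after applying M 8 times to the unit state (1, 0, 0, 0). Equivalently it is h_{11} for the auxiliary sequence (h_n) obeying the same recurrence with h_3 = 1 and h_i = 0 for 0 ≤ i < 3:
h_4 = 1·1 + 3·0 + 1·0 + -3·0 = 1
h_5 = 1·1 + 3·1 + 1·0 + -3·0 = 4
h_6 = 1·4 + 3·1 + 1·1 + -3·0 = 8
h_7 = 1·8 + 3·4 + 1·1 + -3·1 = 18
h_8 = 1·18 + 3·8 + 1·4 + -3·1 = 43
h_9 = 1·43 + 3·18 + 1·8 + -3·4 = 93
h_10 = 1·93 + 3·43 + 1·18 + -3·8 = 216
h_11 = 1·216 + 3·93 + 1·43 + -3·18 = 484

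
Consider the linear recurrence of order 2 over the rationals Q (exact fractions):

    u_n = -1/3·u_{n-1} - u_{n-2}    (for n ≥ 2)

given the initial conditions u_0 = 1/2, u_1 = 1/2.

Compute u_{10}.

-21127/39366

u_2 = -1/3·1/2 + -1·1/2 = -2/3
u_3 = -1/3·-2/3 + -1·1/2 = -5/18
u_4 = -1/3·-5/18 + -1·-2/3 = 41/54
u_5 = -1/3·41/54 + -1·-5/18 = 2/81
u_6 = -1/3·2/81 + -1·41/54 = -373/486
u_7 = -1/3·-373/486 + -1·2/81 = 337/1458
u_8 = -1/3·337/1458 + -1·-373/486 = 1510/2187
u_9 = -1/3·1510/2187 + -1·337/1458 = -6053/13122
u_10 = -1/3·-6053/13122 + -1·1510/2187 = -21127/39366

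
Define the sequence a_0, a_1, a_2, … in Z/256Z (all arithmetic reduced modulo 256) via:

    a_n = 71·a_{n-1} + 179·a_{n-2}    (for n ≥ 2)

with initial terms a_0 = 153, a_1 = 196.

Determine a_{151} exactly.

140

a_2 = 71·196 + 179·153 = 87
a_3 = 71·87 + 179·196 = 45
a_4 = 71·45 + 179·87 = 80
a_5 = 71·80 + 179·45 = 167
a_6 = 71·167 + 179·80 = 65
a_7 = 71·65 + 179·167 = 204
a_8 = 71·204 + 179·65 = 7
a_9 = 71·7 + 179·204 = 149
a_10 = 71·149 + 179·7 = 56
a_11 = 71·56 + 179·149 = 183
a_12 = 71·183 + 179·56 = 233
a_13 = 71·233 + 179·183 = 148
a_14 = 71·148 + 179·233 = 247
a_15 = 71·247 + 179·148 = 253
a_16 = 71·253 + 179·247 = 224
a_17 = 71·224 + 179·253 = 7
a_18 = 71·7 + 179·224 = 145
a_19 = 71·145 + 179·7 = 28
a_20 = 71·28 + 179·145 = 39
a_21 = 71·39 + 179·28 = 101
a_22 = 71·101 + 179·39 = 72
a_23 = 71·72 + 179·101 = 151
a_24 = 71·151 + 179·72 = 57
a_25 = 71·57 + 179·151 = 100
a_26 = 71·100 + 179·57 = 151
a_27 = 71·151 + 179·100 = 205
a_28 = 71·205 + 179·151 = 112
a_29 = 71·112 + 179·205 = 103
a_30 = 71·103 + 179·112 = 225
a_31 = 71·225 + 179·103 = 108
a_32 = 71·108 + 179·225 = 71
a_33 = 71·71 + 179·108 = 53
a_34 = 71·53 + 179·71 = 88
a_35 = 71·88 + 179·53 = 119
a_36 = 71·119 + 179·88 = 137
a_37 = 71·137 + 179·119 = 52
a_38 = 71·52 + 179·137 = 55
a_39 = 71·55 + 179·52 = 157
a_40 = 71·157 + 179·55 = 0
a_41 = 71·0 + 179·157 = 199
a_42 = 71·199 + 179·0 = 49
a_43 = 71·49 + 179·199 = 188
a_44 = 71·188 + 179·49 = 103
a_45 = 71·103 + 179·188 = 5
a_46 = 71·5 + 179·103 = 104
a_47 = 71·104 + 179·5 = 87
a_48 = 71·87 + 179·104 = 217
a_49 = 71·217 + 179·87 = 4
a_50 = 71·4 + 179·217 = 215
a_51 = 71·215 + 179·4 = 109
a_52 = 71·109 + 179·215 = 144
a_53 = 71·144 + 179·109 = 39
a_54 = 71·39 + 179·144 = 129
a_55 = 71·129 + 179·39 = 12
a_56 = 71·12 + 179·129 = 135
a_57 = 71·135 + 179·12 = 213
a_58 = 71·213 + 179·135 = 120
a_59 = 71·120 + 179·213 = 55
a_60 = 71·55 + 179·120 = 41
a_61 = 71·41 + 179·55 = 212
a_62 = 71·212 + 179·41 = 119
a_63 = 71·119 + 179·212 = 61
a_64 = 71·61 + 179·119 = 32
a_65 = 71·32 + 179·61 = 135
a_66 = 71·135 + 179·32 = 209
a_67 = 71·209 + 179·135 = 92
a_68 = 71·92 + 179·209 = 167
a_69 = 71·167 + 179·92 = 165
a_70 = 71·165 + 179·167 = 136
a_71 = 71·136 + 179·165 = 23
a_72 = 71·23 + 179·136 = 121
a_73 = 71·121 + 179·23 = 164
a_74 = 71·164 + 179·121 = 23
a_75 = 71·23 + 179·164 = 13
a_76 = 71·13 + 179·23 = 176
a_77 = 71·176 + 179·13 = 231
a_78 = 71·231 + 179·176 = 33
a_79 = 71·33 + 179·231 = 172
a_80 = 71·172 + 179·33 = 199
a_81 = 71·199 + 179·172 = 117
a_82 = 71·117 + 179·199 = 152
a_83 = 71·152 + 179·117 = 247
a_84 = 71·247 + 179·152 = 201
a_85 = 71·201 + 179·247 = 116
a_86 = 71·116 + 179·201 = 183
a_87 = 71·183 + 179·116 = 221
a_88 = 71·221 + 179·183 = 64
a_89 = 71·64 + 179·221 = 71
a_90 = 71·71 + 179·64 = 113
a_91 = 71·113 + 179·71 = 252
a_92 = 71·252 + 179·113 = 231
a_93 = 71·231 + 179·252 = 69
a_94 = 71·69 + 179·231 = 168
a_95 = 71·168 + 179·69 = 215
a_96 = 71·215 + 179·168 = 25
a_97 = 71·25 + 179·215 = 68
a_98 = 71·68 + 179·25 = 87
a_99 = 71·87 + 179·68 = 173
a_100 = 71·173 + 179·87 = 208
a_101 = 71·208 + 179·173 = 167
a_102 = 71·167 + 179·208 = 193
a_103 = 71·193 + 179·167 = 76
a_104 = 71·76 + 179·193 = 7
a_105 = 71·7 + 179·76 = 21
a_106 = 71·21 + 179·7 = 184
a_107 = 71·184 + 179·21 = 183
a_108 = 71·183 + 179·184 = 105
a_109 = 71·105 + 179·183 = 20
a_110 = 71·20 + 179·105 = 247
a_111 = 71·247 + 179·20 = 125
a_112 = 71·125 + 179·247 = 96
a_113 = 71·96 + 179·125 = 7
a_114 = 71·7 + 179·96 = 17
a_115 = 71·17 + 179·7 = 156
a_116 = 71·156 + 179·17 = 39
a_117 = 71·39 + 179·156 = 229
a_118 = 71·229 + 179·39 = 200
a_119 = 71·200 + 179·229 = 151
a_120 = 71·151 + 179·200 = 185
a_121 = 71·185 + 179·151 = 228
a_122 = 71·228 + 179·185 = 151
a_123 = 71·151 + 179·228 = 77
a_124 = 71·77 + 179·151 = 240
a_125 = 71·240 + 179·77 = 103
a_126 = 71·103 + 179·240 = 97
a_127 = 71·97 + 179·103 = 236
a_128 = 71·236 + 179·97 = 71
a_129 = 71·71 + 179·236 = 181
a_130 = 71·181 + 179·71 = 216
a_131 = 71·216 + 179·181 = 119
a_132 = 71·119 + 179·216 = 9
a_133 = 71·9 + 179·119 = 180
a_134 = 71·180 + 179·9 = 55
a_135 = 71·55 + 179·180 = 29
a_136 = 71·29 + 179·55 = 128
a_137 = 71·128 + 179·29 = 199
a_138 = 71·199 + 179·128 = 177
a_139 = 71·177 + 179·199 = 60
a_140 = 71·60 + 179·177 = 103
a_141 = 71·103 + 179·60 = 133
a_142 = 71·133 + 179·103 = 232
a_143 = 71·232 + 179·133 = 87
a_144 = 71·87 + 179·232 = 89
a_145 = 71·89 + 179·87 = 132
a_146 = 71·132 + 179·89 = 215
a_147 = 71·215 + 179·132 = 237
a_148 = 71·237 + 179·215 = 16
a_149 = 71·16 + 179·237 = 39
a_150 = 71·39 + 179·16 = 1
a_151 = 71·1 + 179·39 = 140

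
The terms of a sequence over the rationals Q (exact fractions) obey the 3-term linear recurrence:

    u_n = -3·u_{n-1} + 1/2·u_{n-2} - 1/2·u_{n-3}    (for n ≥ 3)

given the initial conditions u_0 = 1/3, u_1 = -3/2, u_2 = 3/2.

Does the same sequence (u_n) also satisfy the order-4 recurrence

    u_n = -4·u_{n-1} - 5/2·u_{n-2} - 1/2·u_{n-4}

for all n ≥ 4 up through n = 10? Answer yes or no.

yes

Terms u_0..u_10: 1/3, -3/2, 3/2, -65/12, 71/4, -1361/24, 4361/24, -27953/48, 89581/48, -191387/32, 613339/32
n=4: candidate gives 71/4, actual u_4 = 71/4 ✓
n=5: candidate gives -1361/24, actual u_5 = -1361/24 ✓
n=6: candidate gives 4361/24, actual u_6 = 4361/24 ✓
n=7: candidate gives -27953/48, actual u_7 = -27953/48 ✓
n=8: candidate gives 89581/48, actual u_8 = 89581/48 ✓
n=9: candidate gives -191387/32, actual u_9 = -191387/32 ✓
n=10: candidate gives 613339/32, actual u_10 = 613339/32 ✓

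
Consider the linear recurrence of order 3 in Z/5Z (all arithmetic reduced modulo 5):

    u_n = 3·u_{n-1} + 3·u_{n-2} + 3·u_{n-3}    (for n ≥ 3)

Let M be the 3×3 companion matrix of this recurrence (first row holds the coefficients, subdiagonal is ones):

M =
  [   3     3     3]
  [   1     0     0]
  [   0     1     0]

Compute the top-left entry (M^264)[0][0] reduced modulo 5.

(M^264)[0][0] is the top entry after applying M 264 times to the unit state (1, 0, 0). Equivalently it is h_{266} for the auxiliary sequence (h_n) obeying the same recurrence with h_2 = 1 and h_i = 0 for 0 ≤ i < 2:
h_3 = 3·1 + 3·0 + 3·0 = 3
h_4 = 3·3 + 3·1 + 3·0 = 2
h_5 = 3·2 + 3·3 + 3·1 = 3
h_6 = 3·3 + 3·2 + 3·3 = 4
h_7 = 3·4 + 3·3 + 3·2 = 2
h_8 = 3·2 + 3·4 + 3·3 = 2
h_9 = 3·2 + 3·2 + 3·4 = 4
h_10 = 3·4 + 3·2 + 3·2 = 4
h_11 = 3·4 + 3·4 + 3·2 = 0
h_12 = 3·0 + 3·4 + 3·4 = 4
h_13 = 3·4 + 3·0 + 3·4 = 4
h_14 = 3·4 + 3·4 + 3·0 = 4
h_15 = 3·4 + 3·4 + 3·4 = 1
h_16 = 3·1 + 3·4 + 3·4 = 2
h_17 = 3·2 + 3·1 + 3·4 = 1
h_18 = 3·1 + 3·2 + 3·1 = 2
h_19 = 3·2 + 3·1 + 3·2 = 0
h_20 = 3·0 + 3·2 + 3·1 = 4
h_21 = 3·4 + 3·0 + 3·2 = 3
h_22 = 3·3 + 3·4 + 3·0 = 1
h_23 = 3·1 + 3·3 + 3·4 = 4
h_24 = 3·4 + 3·1 + 3·3 = 4
h_25 = 3·4 + 3·4 + 3·1 = 2
h_26 = 3·2 + 3·4 + 3·4 = 0
h_27 = 3·0 + 3·2 + 3·4 = 3
h_28 = 3·3 + 3·0 + 3·2 = 0
h_29 = 3·0 + 3·3 + 3·0 = 4
h_30 = 3·4 + 3·0 + 3·3 = 1
h_31 = 3·1 + 3·4 + 3·0 = 0
h_32 = 3·0 + 3·1 + 3·4 = 0
h_33 = 3·0 + 3·0 + 3·1 = 3
h_34 = 3·3 + 3·0 + 3·0 = 4
h_35 = 3·4 + 3·3 + 3·0 = 1
h_36 = 3·1 + 3·4 + 3·3 = 4
h_37 = 3·4 + 3·1 + 3·4 = 2
h_38 = 3·2 + 3·4 + 3·1 = 1
h_39 = 3·1 + 3·2 + 3·4 = 1
h_40 = 3·1 + 3·1 + 3·2 = 2
h_41 = 3·2 + 3·1 + 3·1 = 2
h_42 = 3·2 + 3·2 + 3·1 = 0
h_43 = 3·0 + 3·2 + 3·2 = 2
h_44 = 3·2 + 3·0 + 3·2 = 2
h_45 = 3·2 + 3·2 + 3·0 = 2
h_46 = 3·2 + 3·2 + 3·2 = 3
h_47 = 3·3 + 3·2 + 3·2 = 1
h_48 = 3·1 + 3·3 + 3·2 = 3
h_49 = 3·3 + 3·1 + 3·3 = 1
h_50 = 3·1 + 3·3 + 3·1 = 0
h_51 = 3·0 + 3·1 + 3·3 = 2
h_52 = 3·2 + 3·0 + 3·1 = 4
h_53 = 3·4 + 3·2 + 3·0 = 3
h_54 = 3·3 + 3·4 + 3·2 = 2
h_55 = 3·2 + 3·3 + 3·4 = 2
h_56 = 3·2 + 3·2 + 3·3 = 1
h_57 = 3·1 + 3·2 + 3·2 = 0
h_58 = 3·0 + 3·1 + 3·2 = 4
h_59 = 3·4 + 3·0 + 3·1 = 0
h_60 = 3·0 + 3·4 + 3·0 = 2
h_61 = 3·2 + 3·0 + 3·4 = 3
h_62 = 3·3 + 3·2 + 3·0 = 0
h_63 = 3·0 + 3·3 + 3·2 = 0
h_64 = 3·0 + 3·0 + 3·3 = 4
h_65 = 3·4 + 3·0 + 3·0 = 2
h_66 = 3·2 + 3·4 + 3·0 = 3
h_67 = 3·3 + 3·2 + 3·4 = 2
h_68 = 3·2 + 3·3 + 3·2 = 1
h_69 = 3·1 + 3·2 + 3·3 = 3
h_70 = 3·3 + 3·1 + 3·2 = 3
h_71 = 3·3 + 3·3 + 3·1 = 1
h_72 = 3·1 + 3·3 + 3·3 = 1
h_73 = 3·1 + 3·1 + 3·3 = 0
h_74 = 3·0 + 3·1 + 3·1 = 1
h_75 = 3·1 + 3·0 + 3·1 = 1
h_76 = 3·1 + 3·1 + 3·0 = 1
h_77 = 3·1 + 3·1 + 3·1 = 4
h_78 = 3·4 + 3·1 + 3·1 = 3
h_79 = 3·3 + 3·4 + 3·1 = 4
h_80 = 3·4 + 3·3 + 3·4 = 3
h_81 = 3·3 + 3·4 + 3·3 = 0
h_82 = 3·0 + 3·3 + 3·4 = 1
h_83 = 3·1 + 3·0 + 3·3 = 2
h_84 = 3·2 + 3·1 + 3·0 = 4
h_85 = 3·4 + 3·2 + 3·1 = 1
h_86 = 3·1 + 3·4 + 3·2 = 1
h_87 = 3·1 + 3·1 + 3·4 = 3
h_88 = 3·3 + 3·1 + 3·1 = 0
h_89 = 3·0 + 3·3 + 3·1 = 2
h_90 = 3·2 + 3·0 + 3·3 = 0
h_91 = 3·0 + 3·2 + 3·0 = 1
h_92 = 3·1 + 3·0 + 3·2 = 4
h_93 = 3·4 + 3·1 + 3·0 = 0
h_94 = 3·0 + 3·4 + 3·1 = 0
h_95 = 3·0 + 3·0 + 3·4 = 2
h_96 = 3·2 + 3·0 + 3·0 = 1
h_97 = 3·1 + 3·2 + 3·0 = 4
h_98 = 3·4 + 3·1 + 3·2 = 1
h_99 = 3·1 + 3·4 + 3·1 = 3
h_100 = 3·3 + 3·1 + 3·4 = 4
h_101 = 3·4 + 3·3 + 3·1 = 4
h_102 = 3·4 + 3·4 + 3·3 = 3
h_103 = 3·3 + 3·4 + 3·4 = 3
h_104 = 3·3 + 3·3 + 3·4 = 0
h_105 = 3·0 + 3·3 + 3·3 = 3
h_106 = 3·3 + 3·0 + 3·3 = 3
h_107 = 3·3 + 3·3 + 3·0 = 3
h_108 = 3·3 + 3·3 + 3·3 = 2
h_109 = 3·2 + 3·3 + 3·3 = 4
h_110 = 3·4 + 3·2 + 3·3 = 2
h_111 = 3·2 + 3·4 + 3·2 = 4
h_112 = 3·4 + 3·2 + 3·4 = 0
h_113 = 3·0 + 3·4 + 3·2 = 3
h_114 = 3·3 + 3·0 + 3·4 = 1
h_115 = 3·1 + 3·3 + 3·0 = 2
h_116 = 3·2 + 3·1 + 3·3 = 3
h_117 = 3·3 + 3·2 + 3·1 = 3
h_118 = 3·3 + 3·3 + 3·2 = 4
h_119 = 3·4 + 3·3 + 3·3 = 0
h_120 = 3·0 + 3·4 + 3·3 = 1
h_121 = 3·1 + 3·0 + 3·4 = 0
h_122 = 3·0 + 3·1 + 3·0 = 3
h_123 = 3·3 + 3·0 + 3·1 = 2
h_124 = 3·2 + 3·3 + 3·0 = 0
h_125 = 3·0 + 3·2 + 3·3 = 0
h_126 = 3·0 + 3·0 + 3·2 = 1
(h_124, h_125, h_126) = (0, 0, 1) = (h_0, h_1, h_2), so the sequence has period 124.
266 ≡ 18 (mod 124), hence h_266 = h_18 = 2.

2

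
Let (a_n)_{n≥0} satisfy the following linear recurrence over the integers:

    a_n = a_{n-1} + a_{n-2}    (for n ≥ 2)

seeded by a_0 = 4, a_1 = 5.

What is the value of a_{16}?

7375

a_2 = 1·5 + 1·4 = 9
a_3 = 1·9 + 1·5 = 14
a_4 = 1·14 + 1·9 = 23
a_5 = 1·23 + 1·14 = 37
a_6 = 1·37 + 1·23 = 60
a_7 = 1·60 + 1·37 = 97
a_8 = 1·97 + 1·60 = 157
a_9 = 1·157 + 1·97 = 254
a_10 = 1·254 + 1·157 = 411
a_11 = 1·411 + 1·254 = 665
a_12 = 1·665 + 1·411 = 1076
a_13 = 1·1076 + 1·665 = 1741
a_14 = 1·1741 + 1·1076 = 2817
a_15 = 1·2817 + 1·1741 = 4558
a_16 = 1·4558 + 1·2817 = 7375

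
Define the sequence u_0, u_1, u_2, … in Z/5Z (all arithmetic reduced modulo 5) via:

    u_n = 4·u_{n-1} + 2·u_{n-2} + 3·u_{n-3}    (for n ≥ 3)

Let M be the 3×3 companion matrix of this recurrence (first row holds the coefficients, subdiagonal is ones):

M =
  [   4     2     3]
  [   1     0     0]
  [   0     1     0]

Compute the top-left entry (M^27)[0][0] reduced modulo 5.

3

(M^27)[0][0] is the top entry after applying M 27 times to the unit state (1, 0, 0). Equivalently it is h_{29} for the auxiliary sequence (h_n) obeying the same recurrence with h_2 = 1 and h_i = 0 for 0 ≤ i < 2:
h_3 = 4·1 + 2·0 + 3·0 = 4
h_4 = 4·4 + 2·1 + 3·0 = 3
h_5 = 4·3 + 2·4 + 3·1 = 3
h_6 = 4·3 + 2·3 + 3·4 = 0
h_7 = 4·0 + 2·3 + 3·3 = 0
h_8 = 4·0 + 2·0 + 3·3 = 4
h_9 = 4·4 + 2·0 + 3·0 = 1
h_10 = 4·1 + 2·4 + 3·0 = 2
h_11 = 4·2 + 2·1 + 3·4 = 2
h_12 = 4·2 + 2·2 + 3·1 = 0
h_13 = 4·0 + 2·2 + 3·2 = 0
h_14 = 4·0 + 2·0 + 3·2 = 1
(h_12, h_13, h_14) = (0, 0, 1) = (h_0, h_1, h_2), so the sequence has period 12.
29 ≡ 5 (mod 12), hence h_29 = h_5 = 3.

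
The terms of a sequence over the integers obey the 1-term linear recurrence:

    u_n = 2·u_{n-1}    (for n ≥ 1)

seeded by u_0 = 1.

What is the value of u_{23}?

8388608

u_1 = 2·1 = 2
u_2 = 2·2 = 4
u_3 = 2·4 = 8
u_4 = 2·8 = 16
u_5 = 2·16 = 32
u_6 = 2·32 = 64
u_7 = 2·64 = 128
u_8 = 2·128 = 256
u_9 = 2·256 = 512
u_10 = 2·512 = 1024
u_11 = 2·1024 = 2048
u_12 = 2·2048 = 4096
u_13 = 2·4096 = 8192
u_14 = 2·8192 = 16384
u_15 = 2·16384 = 32768
u_16 = 2·32768 = 65536
u_17 = 2·65536 = 131072
u_18 = 2·131072 = 262144
u_19 = 2·262144 = 524288
u_20 = 2·524288 = 1048576
u_21 = 2·1048576 = 2097152
u_22 = 2·2097152 = 4194304
u_23 = 2·4194304 = 8388608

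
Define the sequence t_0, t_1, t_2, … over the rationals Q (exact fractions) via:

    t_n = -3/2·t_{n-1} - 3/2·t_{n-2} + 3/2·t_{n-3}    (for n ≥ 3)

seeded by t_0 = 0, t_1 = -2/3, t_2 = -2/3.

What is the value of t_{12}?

t_3 = -3/2·-2/3 + -3/2·-2/3 + 3/2·0 = 2
t_4 = -3/2·2 + -3/2·-2/3 + 3/2·-2/3 = -3
t_5 = -3/2·-3 + -3/2·2 + 3/2·-2/3 = 1/2
t_6 = -3/2·1/2 + -3/2·-3 + 3/2·2 = 27/4
t_7 = -3/2·27/4 + -3/2·1/2 + 3/2·-3 = -123/8
t_8 = -3/2·-123/8 + -3/2·27/4 + 3/2·1/2 = 219/16
t_9 = -3/2·219/16 + -3/2·-123/8 + 3/2·27/4 = 405/32
t_10 = -3/2·405/32 + -3/2·219/16 + 3/2·-123/8 = -4005/64
t_11 = -3/2·-4005/64 + -3/2·405/32 + 3/2·219/16 = 12213/128
t_12 = -3/2·12213/128 + -3/2·-4005/64 + 3/2·405/32 = -7749/256

-7749/256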